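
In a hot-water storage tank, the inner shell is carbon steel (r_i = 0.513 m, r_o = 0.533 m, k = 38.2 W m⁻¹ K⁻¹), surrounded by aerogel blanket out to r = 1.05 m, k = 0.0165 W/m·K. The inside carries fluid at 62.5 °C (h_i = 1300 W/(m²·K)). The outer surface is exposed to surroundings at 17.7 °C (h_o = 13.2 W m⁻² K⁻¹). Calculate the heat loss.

Treat each layer as a resistance in series:
  R_conv,in = 1/(4πr²h) = 1/(4π·0.513²·1300) = 2.326×10^-4 K/W
  R_carbon steel = (1/0.513 − 1/0.533)/(4πk) = 0.07315/(4π·38.2) = 1.524×10^-4 K/W
  R_aerogel blanket = (1/0.533 − 1/1.05)/(4πk) = 0.9238/(4π·0.0165) = 4.455 K/W
  R_conv,out = 1/(4πr²h) = 1/(4π·1.05²·13.2) = 0.005468 K/W
ΣR = 2.326×10^-4 + 1.524×10^-4 + 4.455 + 0.005468 = 4.461 K/W
Q = ΔT/ΣR = (62.5 °C − 17.7 °C)/4.461 = 10.0 W

Q = 10.0 W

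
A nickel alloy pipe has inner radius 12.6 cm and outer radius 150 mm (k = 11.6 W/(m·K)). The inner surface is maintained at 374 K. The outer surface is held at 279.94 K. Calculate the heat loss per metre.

Q' = 39.3 kW/m

Q' = 2πk·ΔT/ln(r₂/r₁) = 2π × 11.6 × 94.06 / ln(0.150/0.126) = 39300 W/m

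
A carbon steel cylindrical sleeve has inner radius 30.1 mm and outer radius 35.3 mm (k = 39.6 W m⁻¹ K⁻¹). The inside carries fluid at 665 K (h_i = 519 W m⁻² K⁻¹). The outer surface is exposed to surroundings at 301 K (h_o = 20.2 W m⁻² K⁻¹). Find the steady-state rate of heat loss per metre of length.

Series thermal resistances, inner to outer:
  R'_conv,in = 1/(2πr h) = 1/(2π·0.0301·519) = 0.01019 m·K/W
  R'_carbon steel = ln(0.0353/0.0301)/(2πk) = 0.1594/(2π·39.6) = 6.405×10^-4 m·K/W
  R'_conv,out = 1/(2πr h) = 1/(2π·0.0353·20.2) = 0.2232 m·K/W
ΣR = 0.01019 + 6.405×10^-4 + 0.2232 = 0.2340 m·K/W
Q' = ΔT/ΣR = (665 K − 301 K)/0.2340 = 1560 W/m

Q' = 1560 W/m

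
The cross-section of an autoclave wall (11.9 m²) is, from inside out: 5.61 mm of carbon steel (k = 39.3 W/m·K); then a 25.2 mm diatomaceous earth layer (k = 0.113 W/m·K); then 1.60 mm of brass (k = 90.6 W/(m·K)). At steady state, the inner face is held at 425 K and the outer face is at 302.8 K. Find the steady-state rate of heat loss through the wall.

Q = 6.52 kW

Series thermal resistances, inner to outer:
  R_carbon steel = L/(kA) = 0.00561/(39.3·11.9) = 1.200×10^-5 K/W
  R_diatomaceous earth = L/(kA) = 0.0252/(0.113·11.9) = 0.01874 K/W
  R_brass = L/(kA) = 0.00160/(90.6·11.9) = 1.484×10^-6 K/W
ΣR = 1.200×10^-5 + 0.01874 + 1.484×10^-6 = 0.01875 K/W
Q = ΔT/ΣR = (425 K − 302.8 K)/0.01875 = 6520 W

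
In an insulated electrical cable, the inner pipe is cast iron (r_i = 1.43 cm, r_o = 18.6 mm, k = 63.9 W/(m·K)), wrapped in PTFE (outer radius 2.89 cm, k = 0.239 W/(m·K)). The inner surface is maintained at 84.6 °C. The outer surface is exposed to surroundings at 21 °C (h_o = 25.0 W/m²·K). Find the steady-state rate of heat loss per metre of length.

Q' = 124 W/m

Resistance network (inner→outer):
  R'_cast iron = ln(0.0186/0.0143)/(2πk) = 0.2629/(2π·63.9) = 6.548×10^-4 m·K/W
  R'_PTFE = ln(0.0289/0.0186)/(2πk) = 0.4407/(2π·0.239) = 0.2935 m·K/W
  R'_conv,out = 1/(2πr h) = 1/(2π·0.0289·25.0) = 0.2203 m·K/W
ΣR = 6.548×10^-4 + 0.2935 + 0.2203 = 0.5145 m·K/W
Q' = ΔT/ΣR = (84.6 °C − 21 °C)/0.5145 = 124 W/m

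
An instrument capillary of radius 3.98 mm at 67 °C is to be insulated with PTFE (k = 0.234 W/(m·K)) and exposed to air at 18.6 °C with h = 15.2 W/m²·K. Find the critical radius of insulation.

For a cylinder, r_cr = k_ins/h = 0.234/15.2 = 0.0154 m = 1.54 cm

r_cr = 1.54 cm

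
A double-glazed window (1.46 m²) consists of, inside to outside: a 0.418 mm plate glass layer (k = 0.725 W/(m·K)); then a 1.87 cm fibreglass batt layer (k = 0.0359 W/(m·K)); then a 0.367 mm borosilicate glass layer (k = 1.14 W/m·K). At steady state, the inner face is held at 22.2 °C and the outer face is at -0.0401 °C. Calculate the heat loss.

Q = 62.2 W

Resistance network (inner→outer):
  R_plate glass = L/(kA) = 4.18×10^-4/(0.725·1.46) = 3.949×10^-4 K/W
  R_fibreglass batt = L/(kA) = 0.0187/(0.0359·1.46) = 0.3568 K/W
  R_borosilicate glass = L/(kA) = 3.67×10^-4/(1.14·1.46) = 2.205×10^-4 K/W
ΣR = 3.949×10^-4 + 0.3568 + 2.205×10^-4 = 0.3574 K/W
Q = ΔT/ΣR = (22.2 °C − -0.0401 °C)/0.3574 = 62.2 W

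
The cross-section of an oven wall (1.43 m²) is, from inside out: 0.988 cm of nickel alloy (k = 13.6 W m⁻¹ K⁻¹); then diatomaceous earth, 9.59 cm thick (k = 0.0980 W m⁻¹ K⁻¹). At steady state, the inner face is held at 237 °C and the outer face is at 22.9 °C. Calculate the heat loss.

Q = 313 W

Series thermal resistances, inner to outer:
  R_nickel alloy = L/(kA) = 0.00988/(13.6·1.43) = 5.080×10^-4 K/W
  R_diatomaceous earth = L/(kA) = 0.0959/(0.0980·1.43) = 0.6843 K/W
ΣR = 5.080×10^-4 + 0.6843 = 0.6848 K/W
Q = ΔT/ΣR = (237 °C − 22.9 °C)/0.6848 = 313 W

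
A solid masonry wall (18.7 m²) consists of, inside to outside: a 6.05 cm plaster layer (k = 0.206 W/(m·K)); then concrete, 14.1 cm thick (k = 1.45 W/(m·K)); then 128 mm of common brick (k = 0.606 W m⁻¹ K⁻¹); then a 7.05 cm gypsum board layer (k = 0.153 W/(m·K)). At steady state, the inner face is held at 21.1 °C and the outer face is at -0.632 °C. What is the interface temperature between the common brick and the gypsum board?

Treat each layer as a resistance in series:
  R_plaster = L/(kA) = 0.0605/(0.206·18.7) = 0.01571 K/W
  R_concrete = L/(kA) = 0.141/(1.45·18.7) = 0.005200 K/W
  R_common brick = L/(kA) = 0.128/(0.606·18.7) = 0.01130 K/W
  R_gypsum board = L/(kA) = 0.0705/(0.153·18.7) = 0.02464 K/W
ΣR = 0.01571 + 0.005200 + 0.01130 + 0.02464 = 0.05685 K/W
Q = ΔT/ΣR = (21.1 °C − -0.632 °C)/0.05685 = 382.3 W
From the inner boundary to the common brick/gypsum board interface, ΣR_partial = 0.03221 K/W.
T_interface = T_in − Q·ΣR_partial = 21.1 °C − (382.3)(0.03221) = 8.79 °C

T = 8.79 °C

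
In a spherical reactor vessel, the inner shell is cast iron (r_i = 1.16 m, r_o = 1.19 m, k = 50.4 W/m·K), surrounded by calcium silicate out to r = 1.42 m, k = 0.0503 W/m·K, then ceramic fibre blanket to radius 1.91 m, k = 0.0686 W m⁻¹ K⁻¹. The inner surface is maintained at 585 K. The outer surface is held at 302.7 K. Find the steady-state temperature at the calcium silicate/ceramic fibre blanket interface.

T = 442 K

Resistance network (inner→outer):
  R_cast iron = (1/1.16 − 1/1.19)/(4πk) = 0.02173/(4π·50.4) = 3.431×10^-5 K/W
  R_calcium silicate = (1/1.19 − 1/1.42)/(4πk) = 0.1361/(4π·0.0503) = 0.2153 K/W
  R_ceramic fibre blanket = (1/1.42 − 1/1.91)/(4πk) = 0.1807/(4π·0.0686) = 0.2096 K/W
ΣR = 3.431×10^-5 + 0.2153 + 0.2096 = 0.4249 K/W
Q = ΔT/ΣR = (585 K − 302.7 K)/0.4249 = 664.4 W
From the inner boundary to the calcium silicate/ceramic fibre blanket interface, ΣR_partial = 0.2153 K/W.
T_interface = T_in − Q·ΣR_partial = 585 K − (664.4)(0.2153) = 442 K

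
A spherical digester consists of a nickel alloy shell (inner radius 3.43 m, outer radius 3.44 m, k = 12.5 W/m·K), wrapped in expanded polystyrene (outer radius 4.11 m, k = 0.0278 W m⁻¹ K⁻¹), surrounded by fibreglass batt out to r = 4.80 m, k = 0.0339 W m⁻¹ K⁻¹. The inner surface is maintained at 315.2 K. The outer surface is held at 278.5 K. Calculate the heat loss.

Treat each layer as a resistance in series:
  R_nickel alloy = (1/3.43 − 1/3.44)/(4πk) = 8.475×10^-4/(4π·12.5) = 5.395×10^-6 K/W
  R_expanded polystyrene = (1/3.44 − 1/4.11)/(4πk) = 0.04739/(4π·0.0278) = 0.1357 K/W
  R_fibreglass batt = (1/4.11 − 1/4.80)/(4πk) = 0.03498/(4π·0.0339) = 0.08210 K/W
ΣR = 5.395×10^-6 + 0.1357 + 0.08210 = 0.2178 K/W
Q = ΔT/ΣR = (315.2 K − 278.5 K)/0.2178 = 169 W

Q = 169 W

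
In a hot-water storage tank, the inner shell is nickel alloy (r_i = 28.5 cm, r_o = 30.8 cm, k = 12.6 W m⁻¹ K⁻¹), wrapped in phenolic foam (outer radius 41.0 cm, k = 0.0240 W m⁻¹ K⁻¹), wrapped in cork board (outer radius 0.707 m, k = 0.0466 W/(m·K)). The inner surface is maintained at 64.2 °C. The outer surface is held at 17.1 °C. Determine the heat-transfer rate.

Q = 10.6 W

Series thermal resistances, inner to outer:
  R_nickel alloy = (1/0.285 − 1/0.308)/(4πk) = 0.2620/(4π·12.6) = 0.001655 K/W
  R_phenolic foam = (1/0.308 − 1/0.410)/(4πk) = 0.8077/(4π·0.0240) = 2.678 K/W
  R_cork board = (1/0.410 − 1/0.707)/(4πk) = 1.025/(4π·0.0466) = 1.750 K/W
ΣR = 0.001655 + 2.678 + 1.750 = 4.430 K/W
Q = ΔT/ΣR = (64.2 °C − 17.1 °C)/4.430 = 10.6 W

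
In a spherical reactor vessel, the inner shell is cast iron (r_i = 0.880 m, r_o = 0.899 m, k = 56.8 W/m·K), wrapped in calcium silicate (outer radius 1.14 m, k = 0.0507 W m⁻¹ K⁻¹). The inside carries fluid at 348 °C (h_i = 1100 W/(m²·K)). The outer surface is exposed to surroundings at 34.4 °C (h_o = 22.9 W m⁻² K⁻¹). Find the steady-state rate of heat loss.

Series thermal resistances, inner to outer:
  R_conv,in = 1/(4πr²h) = 1/(4π·0.880²·1100) = 9.342×10^-5 K/W
  R_cast iron = (1/0.880 − 1/0.899)/(4πk) = 0.02402/(4π·56.8) = 3.365×10^-5 K/W
  R_calcium silicate = (1/0.899 − 1/1.14)/(4πk) = 0.2352/(4π·0.0507) = 0.3691 K/W
  R_conv,out = 1/(4πr²h) = 1/(4π·1.14²·22.9) = 0.002674 K/W
ΣR = 9.342×10^-5 + 3.365×10^-5 + 0.3691 + 0.002674 = 0.3719 K/W
Q = ΔT/ΣR = (348 °C − 34.4 °C)/0.3719 = 843 W

Q = 843 W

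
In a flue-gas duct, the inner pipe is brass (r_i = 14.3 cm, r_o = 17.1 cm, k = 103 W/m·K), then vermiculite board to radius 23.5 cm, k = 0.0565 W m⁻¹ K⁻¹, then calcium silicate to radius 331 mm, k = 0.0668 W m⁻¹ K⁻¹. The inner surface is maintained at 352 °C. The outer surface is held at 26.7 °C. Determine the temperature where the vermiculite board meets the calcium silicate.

T = 182 °C

Treat each layer as a resistance in series:
  R'_brass = ln(0.171/0.143)/(2πk) = 0.1788/(2π·103) = 2.763×10^-4 m·K/W
  R'_vermiculite board = ln(0.235/0.171)/(2πk) = 0.3179/(2π·0.0565) = 0.8956 m·K/W
  R'_calcium silicate = ln(0.331/0.235)/(2πk) = 0.3425/(2π·0.0668) = 0.8161 m·K/W
ΣR = 2.763×10^-4 + 0.8956 + 0.8161 = 1.712 m·K/W
Q' = ΔT/ΣR = (352 °C − 26.7 °C)/1.712 = 190.0 W/m
From the inner boundary to the vermiculite board/calcium silicate interface, ΣR_partial = 0.8959 m·K/W.
T_interface = T_in − Q'·ΣR_partial = 352 °C − (190.0)(0.8959) = 182 °C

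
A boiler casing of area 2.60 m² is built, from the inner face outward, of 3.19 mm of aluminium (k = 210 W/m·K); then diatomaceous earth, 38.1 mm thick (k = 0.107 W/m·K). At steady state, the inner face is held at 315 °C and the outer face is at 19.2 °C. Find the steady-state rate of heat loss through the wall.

Q = 2.16 kW

Series thermal resistances, inner to outer:
  R_aluminium = L/(kA) = 0.00319/(210·2.60) = 5.842×10^-6 K/W
  R_diatomaceous earth = L/(kA) = 0.0381/(0.107·2.60) = 0.1370 K/W
ΣR = 5.842×10^-6 + 0.1370 = 0.1370 K/W
Q = ΔT/ΣR = (315 °C − 19.2 °C)/0.1370 = 2160 W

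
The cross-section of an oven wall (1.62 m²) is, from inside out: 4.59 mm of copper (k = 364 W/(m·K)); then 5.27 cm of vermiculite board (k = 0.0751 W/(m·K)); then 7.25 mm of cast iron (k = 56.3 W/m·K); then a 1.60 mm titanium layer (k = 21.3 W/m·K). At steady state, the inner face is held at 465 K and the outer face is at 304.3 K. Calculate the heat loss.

Q = 371 W

Treat each layer as a resistance in series:
  R_copper = L/(kA) = 0.00459/(364·1.62) = 7.784×10^-6 K/W
  R_vermiculite board = L/(kA) = 0.0527/(0.0751·1.62) = 0.4332 K/W
  R_cast iron = L/(kA) = 0.00725/(56.3·1.62) = 7.949×10^-5 K/W
  R_titanium = L/(kA) = 0.00160/(21.3·1.62) = 4.637×10^-5 K/W
ΣR = 7.784×10^-6 + 0.4332 + 7.949×10^-5 + 4.637×10^-5 = 0.4333 K/W
Q = ΔT/ΣR = (465 K − 304.3 K)/0.4333 = 371 W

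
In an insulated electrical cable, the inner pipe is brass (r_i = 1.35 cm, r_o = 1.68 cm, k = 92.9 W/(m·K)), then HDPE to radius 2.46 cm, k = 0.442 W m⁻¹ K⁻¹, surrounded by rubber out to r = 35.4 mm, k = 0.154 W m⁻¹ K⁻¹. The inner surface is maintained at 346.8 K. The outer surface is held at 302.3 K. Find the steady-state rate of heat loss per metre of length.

Series thermal resistances, inner to outer:
  R'_brass = ln(0.0168/0.0135)/(2πk) = 0.2187/(2π·92.9) = 3.747×10^-4 m·K/W
  R'_HDPE = ln(0.0246/0.0168)/(2πk) = 0.3814/(2π·0.442) = 0.1373 m·K/W
  R'_rubber = ln(0.0354/0.0246)/(2πk) = 0.3640/(2π·0.154) = 0.3761 m·K/W
ΣR = 3.747×10^-4 + 0.1373 + 0.3761 = 0.5138 m·K/W
Q' = ΔT/ΣR = (346.8 K − 302.3 K)/0.5138 = 86.6 W/m

Q' = 86.6 W/m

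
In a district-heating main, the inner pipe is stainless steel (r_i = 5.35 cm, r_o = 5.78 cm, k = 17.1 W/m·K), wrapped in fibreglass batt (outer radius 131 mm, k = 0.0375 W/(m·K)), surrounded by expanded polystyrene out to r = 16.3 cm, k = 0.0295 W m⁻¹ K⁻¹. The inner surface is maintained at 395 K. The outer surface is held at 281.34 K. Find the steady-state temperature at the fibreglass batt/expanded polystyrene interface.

T = 310.1 K

Series thermal resistances, inner to outer:
  R'_stainless steel = ln(0.0578/0.0535)/(2πk) = 0.07731/(2π·17.1) = 7.195×10^-4 m·K/W
  R'_fibreglass batt = ln(0.131/0.0578)/(2πk) = 0.8182/(2π·0.0375) = 3.473 m·K/W
  R'_expanded polystyrene = ln(0.163/0.131)/(2πk) = 0.2186/(2π·0.0295) = 1.179 m·K/W
ΣR = 7.195×10^-4 + 3.473 + 1.179 = 4.653 m·K/W
Q' = ΔT/ΣR = (395 K − 281.34 K)/4.653 = 24.43 W/m
From the inner boundary to the fibreglass batt/expanded polystyrene interface, ΣR_partial = 3.474 m·K/W.
T_interface = T_in − Q'·ΣR_partial = 395 K − (24.43)(3.474) = 310.1 K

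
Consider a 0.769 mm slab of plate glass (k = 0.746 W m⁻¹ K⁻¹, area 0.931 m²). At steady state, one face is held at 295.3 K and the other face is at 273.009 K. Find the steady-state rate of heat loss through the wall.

Q = 20100 W

Q = kA·ΔT/L = 0.746 × 0.931 × |295.3 K − 273.009 K| / 7.69×10^-4 = 20100 W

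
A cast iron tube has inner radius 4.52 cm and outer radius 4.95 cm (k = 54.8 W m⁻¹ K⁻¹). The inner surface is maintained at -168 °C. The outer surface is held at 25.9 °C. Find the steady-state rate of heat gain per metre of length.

Q' = 2πk·ΔT/ln(r₂/r₁) = 2π × 54.8 × 193.9 / ln(0.0495/0.0452) = 7.35×10^5 W/m

Q' = 7.35×10^5 W/m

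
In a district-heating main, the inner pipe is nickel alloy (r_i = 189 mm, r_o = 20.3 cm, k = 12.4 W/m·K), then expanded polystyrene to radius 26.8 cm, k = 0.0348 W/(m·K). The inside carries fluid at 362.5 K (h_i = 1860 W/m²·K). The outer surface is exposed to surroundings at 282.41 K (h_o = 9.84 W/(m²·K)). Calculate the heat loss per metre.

Q' = 60.1 W/m

Series thermal resistances, inner to outer:
  R'_conv,in = 1/(2πr h) = 1/(2π·0.189·1860) = 4.527×10^-4 m·K/W
  R'_nickel alloy = ln(0.203/0.189)/(2πk) = 0.07146/(2π·12.4) = 9.172×10^-4 m·K/W
  R'_expanded polystyrene = ln(0.268/0.203)/(2πk) = 0.2778/(2π·0.0348) = 1.270 m·K/W
  R'_conv,out = 1/(2πr h) = 1/(2π·0.268·9.84) = 0.06035 m·K/W
ΣR = 4.527×10^-4 + 9.172×10^-4 + 1.270 + 0.06035 = 1.332 m·K/W
Q' = ΔT/ΣR = (362.5 K − 282.41 K)/1.332 = 60.1 W/m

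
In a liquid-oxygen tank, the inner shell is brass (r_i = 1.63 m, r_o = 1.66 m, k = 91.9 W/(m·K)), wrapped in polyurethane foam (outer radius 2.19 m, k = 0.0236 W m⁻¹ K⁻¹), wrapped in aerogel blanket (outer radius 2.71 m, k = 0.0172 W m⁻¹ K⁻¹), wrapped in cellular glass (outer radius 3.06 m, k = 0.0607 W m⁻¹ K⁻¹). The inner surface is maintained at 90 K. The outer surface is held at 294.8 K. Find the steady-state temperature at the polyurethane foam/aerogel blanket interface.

T = 195.7 K

Resistance network (inner→outer):
  R_brass = (1/1.63 − 1/1.66)/(4πk) = 0.01109/(4π·91.9) = 9.601×10^-6 K/W
  R_polyurethane foam = (1/1.66 − 1/2.19)/(4πk) = 0.1458/(4π·0.0236) = 0.4916 K/W
  R_aerogel blanket = (1/2.19 − 1/2.71)/(4πk) = 0.08762/(4π·0.0172) = 0.4054 K/W
  R_cellular glass = (1/2.71 − 1/3.06)/(4πk) = 0.04221/(4π·0.0607) = 0.05533 K/W
ΣR = 9.601×10^-6 + 0.4916 + 0.4054 + 0.05533 = 0.9523 K/W
Q = ΔT/ΣR = (90 K − 294.8 K)/0.9523 = -215.1 W
From the inner boundary to the polyurethane foam/aerogel blanket interface, ΣR_partial = 0.4916 K/W.
T_interface = T_in − Q·ΣR_partial = 90 K − (-215.1)(0.4916) = 195.7 K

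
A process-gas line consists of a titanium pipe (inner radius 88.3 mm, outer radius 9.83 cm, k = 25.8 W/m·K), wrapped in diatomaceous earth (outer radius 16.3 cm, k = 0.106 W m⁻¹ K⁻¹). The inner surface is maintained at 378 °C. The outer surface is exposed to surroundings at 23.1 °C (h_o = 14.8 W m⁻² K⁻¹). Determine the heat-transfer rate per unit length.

Resistance network (inner→outer):
  R'_titanium = ln(0.0983/0.0883)/(2πk) = 0.1073/(2π·25.8) = 6.618×10^-4 m·K/W
  R'_diatomaceous earth = ln(0.163/0.0983)/(2πk) = 0.5057/(2π·0.106) = 0.7593 m·K/W
  R'_conv,out = 1/(2πr h) = 1/(2π·0.163·14.8) = 0.06597 m·K/W
ΣR = 6.618×10^-4 + 0.7593 + 0.06597 = 0.8259 m·K/W
Q' = ΔT/ΣR = (378 °C − 23.1 °C)/0.8259 = 430 W/m

Q' = 430 W/m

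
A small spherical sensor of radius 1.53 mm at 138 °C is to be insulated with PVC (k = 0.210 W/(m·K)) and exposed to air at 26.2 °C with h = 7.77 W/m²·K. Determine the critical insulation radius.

r_cr = 5.41 cm

For a sphere, r_cr = 2k_ins/h = 2·0.210/7.77 = 0.0541 m = 5.41 cm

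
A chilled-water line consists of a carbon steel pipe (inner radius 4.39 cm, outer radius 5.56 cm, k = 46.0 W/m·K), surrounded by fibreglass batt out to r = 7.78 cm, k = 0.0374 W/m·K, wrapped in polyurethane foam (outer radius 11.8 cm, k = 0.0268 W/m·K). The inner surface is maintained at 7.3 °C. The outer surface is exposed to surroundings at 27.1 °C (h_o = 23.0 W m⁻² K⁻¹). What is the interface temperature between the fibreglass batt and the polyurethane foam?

T = 14.4 °C

Resistance network (inner→outer):
  R'_carbon steel = ln(0.0556/0.0439)/(2πk) = 0.2363/(2π·46.0) = 8.175×10^-4 m·K/W
  R'_fibreglass batt = ln(0.0778/0.0556)/(2πk) = 0.3360/(2π·0.0374) = 1.430 m·K/W
  R'_polyurethane foam = ln(0.118/0.0778)/(2πk) = 0.4165/(2π·0.0268) = 2.474 m·K/W
  R'_conv,out = 1/(2πr h) = 1/(2π·0.118·23.0) = 0.05864 m·K/W
ΣR = 8.175×10^-4 + 1.430 + 2.474 + 0.05864 = 3.963 m·K/W
Q' = ΔT/ΣR = (7.3 °C − 27.1 °C)/3.963 = -4.996 W/m
From the inner boundary to the fibreglass batt/polyurethane foam interface, ΣR_partial = 1.431 m·K/W.
T_interface = T_in − Q'·ΣR_partial = 7.3 °C − (-4.996)(1.431) = 14.4 °C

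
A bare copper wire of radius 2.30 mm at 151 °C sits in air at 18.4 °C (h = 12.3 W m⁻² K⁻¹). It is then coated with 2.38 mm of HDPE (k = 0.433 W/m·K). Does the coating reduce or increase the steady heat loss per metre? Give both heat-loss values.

increases: 23.6 → 43.8 W/m

Critical radius for a cylinder: r_cr = k/h = 0.0352 m = 3.52 cm.
Outer radius after coating: r₂ = 0.00230 + 0.00238 = 0.00468 m.
Since r₁ < r_cr and r₂ ≤ r_cr, the coating moves toward the maximum at r_cr — heat loss rises.
Bare: R = 1/(2πr₁h) = 5.626 m·K/W; Q = 132.6/5.626 = 23.6 W/m.
Coated: R = R_cond + R_conv = 3.026 m·K/W; Q = 132.6/3.026 = 43.8 W/m.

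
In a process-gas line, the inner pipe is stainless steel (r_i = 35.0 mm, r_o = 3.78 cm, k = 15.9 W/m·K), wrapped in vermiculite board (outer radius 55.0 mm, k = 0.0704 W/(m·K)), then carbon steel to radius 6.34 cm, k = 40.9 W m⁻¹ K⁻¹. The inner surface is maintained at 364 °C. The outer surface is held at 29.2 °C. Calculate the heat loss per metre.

Resistance network (inner→outer):
  R'_stainless steel = ln(0.0378/0.0350)/(2πk) = 0.07696/(2π·15.9) = 7.704×10^-4 m·K/W
  R'_vermiculite board = ln(0.0550/0.0378)/(2πk) = 0.3750/(2π·0.0704) = 0.8478 m·K/W
  R'_carbon steel = ln(0.0634/0.0550)/(2πk) = 0.1421/(2π·40.9) = 5.531×10^-4 m·K/W
ΣR = 7.704×10^-4 + 0.8478 + 5.531×10^-4 = 0.8491 m·K/W
Q' = ΔT/ΣR = (364 °C − 29.2 °C)/0.8491 = 394 W/m

Q' = 394 W/m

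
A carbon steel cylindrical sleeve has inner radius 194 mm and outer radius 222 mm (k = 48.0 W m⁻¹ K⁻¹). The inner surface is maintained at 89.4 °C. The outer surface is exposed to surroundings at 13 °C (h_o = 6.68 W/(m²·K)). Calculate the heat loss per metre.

Treat each layer as a resistance in series:
  R'_carbon steel = ln(0.222/0.194)/(2πk) = 0.1348/(2π·48.0) = 4.470×10^-4 m·K/W
  R'_conv,out = 1/(2πr h) = 1/(2π·0.222·6.68) = 0.1073 m·K/W
ΣR = 4.470×10^-4 + 0.1073 = 0.1077 m·K/W
Q' = ΔT/ΣR = (89.4 °C − 13 °C)/0.1077 = 709 W/m

Q' = 709 W/m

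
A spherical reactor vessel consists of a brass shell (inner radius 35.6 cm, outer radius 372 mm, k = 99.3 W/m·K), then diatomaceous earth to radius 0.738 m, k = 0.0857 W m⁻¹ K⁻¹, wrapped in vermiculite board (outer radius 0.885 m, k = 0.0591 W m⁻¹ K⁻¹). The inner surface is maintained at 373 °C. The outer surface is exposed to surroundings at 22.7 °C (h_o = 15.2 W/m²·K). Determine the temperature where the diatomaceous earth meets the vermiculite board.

T = 92.8 °C

Treat each layer as a resistance in series:
  R_brass = (1/0.356 − 1/0.372)/(4πk) = 0.1208/(4π·99.3) = 9.682×10^-5 K/W
  R_diatomaceous earth = (1/0.372 − 1/0.738)/(4πk) = 1.333/(4π·0.0857) = 1.238 K/W
  R_vermiculite board = (1/0.738 − 1/0.885)/(4πk) = 0.2251/(4π·0.0591) = 0.3031 K/W
  R_conv,out = 1/(4πr²h) = 1/(4π·0.885²·15.2) = 0.006684 K/W
ΣR = 9.682×10^-5 + 1.238 + 0.3031 + 0.006684 = 1.548 K/W
Q = ΔT/ΣR = (373 °C − 22.7 °C)/1.548 = 226.3 W
From the inner boundary to the diatomaceous earth/vermiculite board interface, ΣR_partial = 1.238 K/W.
T_interface = T_in − Q·ΣR_partial = 373 °C − (226.3)(1.238) = 92.8 °C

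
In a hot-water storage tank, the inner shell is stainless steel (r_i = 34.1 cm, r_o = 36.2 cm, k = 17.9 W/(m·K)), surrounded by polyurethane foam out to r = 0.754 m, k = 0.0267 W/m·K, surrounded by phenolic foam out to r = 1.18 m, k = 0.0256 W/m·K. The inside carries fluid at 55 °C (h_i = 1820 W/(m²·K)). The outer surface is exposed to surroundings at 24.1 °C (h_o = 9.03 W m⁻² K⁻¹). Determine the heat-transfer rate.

Q = 5.35 W

Series thermal resistances, inner to outer:
  R_conv,in = 1/(4πr²h) = 1/(4π·0.341²·1820) = 3.760×10^-4 K/W
  R_stainless steel = (1/0.341 − 1/0.362)/(4πk) = 0.1701/(4π·17.9) = 7.563×10^-4 K/W
  R_polyurethane foam = (1/0.362 − 1/0.754)/(4πk) = 1.436/(4π·0.0267) = 4.280 K/W
  R_phenolic foam = (1/0.754 − 1/1.18)/(4πk) = 0.4788/(4π·0.0256) = 1.488 K/W
  R_conv,out = 1/(4πr²h) = 1/(4π·1.18²·9.03) = 0.006329 K/W
ΣR = 3.760×10^-4 + 7.563×10^-4 + 4.280 + 1.488 + 0.006329 = 5.775 K/W
Q = ΔT/ΣR = (55 °C − 24.1 °C)/5.775 = 5.35 W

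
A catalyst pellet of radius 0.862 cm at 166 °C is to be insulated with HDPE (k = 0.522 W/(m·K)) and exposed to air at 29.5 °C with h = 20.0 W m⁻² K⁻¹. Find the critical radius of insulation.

r_cr = 5.22 cm

For a sphere, r_cr = 2k_ins/h = 2·0.522/20.0 = 0.0522 m = 5.22 cm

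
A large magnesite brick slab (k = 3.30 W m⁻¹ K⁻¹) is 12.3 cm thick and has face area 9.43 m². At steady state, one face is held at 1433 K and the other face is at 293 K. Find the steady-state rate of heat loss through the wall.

Q = 288 kW

Q = kA·ΔT/L = 3.30 × 9.43 × |1433 K − 293 K| / 0.123 = 2.88×10^5 W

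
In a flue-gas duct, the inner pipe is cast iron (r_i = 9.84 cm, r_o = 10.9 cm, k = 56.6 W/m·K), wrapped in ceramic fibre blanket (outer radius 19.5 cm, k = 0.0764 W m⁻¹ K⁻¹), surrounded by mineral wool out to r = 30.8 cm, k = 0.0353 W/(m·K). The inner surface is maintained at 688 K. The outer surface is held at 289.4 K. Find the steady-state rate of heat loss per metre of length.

Q' = 122 W/m

Treat each layer as a resistance in series:
  R'_cast iron = ln(0.109/0.0984)/(2πk) = 0.1023/(2π·56.6) = 2.877×10^-4 m·K/W
  R'_ceramic fibre blanket = ln(0.195/0.109)/(2πk) = 0.5817/(2π·0.0764) = 1.212 m·K/W
  R'_mineral wool = ln(0.308/0.195)/(2πk) = 0.4571/(2π·0.0353) = 2.061 m·K/W
ΣR = 2.877×10^-4 + 1.212 + 2.061 = 3.273 m·K/W
Q' = ΔT/ΣR = (688 K − 289.4 K)/3.273 = 122 W/m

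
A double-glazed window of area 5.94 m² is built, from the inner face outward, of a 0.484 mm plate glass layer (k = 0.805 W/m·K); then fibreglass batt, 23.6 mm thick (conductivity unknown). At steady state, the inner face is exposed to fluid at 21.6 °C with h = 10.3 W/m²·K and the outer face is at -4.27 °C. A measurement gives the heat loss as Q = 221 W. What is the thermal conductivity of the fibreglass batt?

k = 0.0395 W/m·K

ΣR = ΔT/Q = |21.6 − -4.27|/221 = 0.1171 K/W
Known resistances:
  R_conv,in = 1/(hA) = 1/(10.3·5.94) = 0.01634 K/W
  R_plate glass = L/(kA) = 4.84×10^-4/(0.805·5.94) = 1.012×10^-4 K/W
R_fibreglass batt = ΣR − ΣR_known = 0.1171 − 0.01644 = 0.1007 K/W
L/(kA) = 0.1007 ⇒ k = 0.0236/(0.1007·5.94) = 0.0395 W/m·K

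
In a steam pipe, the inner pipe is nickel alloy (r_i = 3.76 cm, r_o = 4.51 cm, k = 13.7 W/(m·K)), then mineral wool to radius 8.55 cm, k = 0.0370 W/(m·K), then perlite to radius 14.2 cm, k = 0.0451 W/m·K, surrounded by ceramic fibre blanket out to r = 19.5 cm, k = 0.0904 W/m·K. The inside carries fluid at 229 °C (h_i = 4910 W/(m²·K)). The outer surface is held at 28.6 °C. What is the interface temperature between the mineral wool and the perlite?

Resistance network (inner→outer):
  R'_conv,in = 1/(2πr h) = 1/(2π·0.0376·4910) = 8.621×10^-4 m·K/W
  R'_nickel alloy = ln(0.0451/0.0376)/(2πk) = 0.1819/(2π·13.7) = 0.002113 m·K/W
  R'_mineral wool = ln(0.0855/0.0451)/(2πk) = 0.6396/(2π·0.0370) = 2.751 m·K/W
  R'_perlite = ln(0.142/0.0855)/(2πk) = 0.5073/(2π·0.0451) = 1.790 m·K/W
  R'_ceramic fibre blanket = ln(0.195/0.142)/(2πk) = 0.3172/(2π·0.0904) = 0.5584 m·K/W
ΣR = 8.621×10^-4 + 0.002113 + 2.751 + 1.790 + 0.5584 = 5.102 m·K/W
Q' = ΔT/ΣR = (229 °C − 28.6 °C)/5.102 = 39.28 W/m
From the inner boundary to the mineral wool/perlite interface, ΣR_partial = 2.754 m·K/W.
T_interface = T_in − Q'·ΣR_partial = 229 °C − (39.28)(2.754) = 121 °C

T = 121 °C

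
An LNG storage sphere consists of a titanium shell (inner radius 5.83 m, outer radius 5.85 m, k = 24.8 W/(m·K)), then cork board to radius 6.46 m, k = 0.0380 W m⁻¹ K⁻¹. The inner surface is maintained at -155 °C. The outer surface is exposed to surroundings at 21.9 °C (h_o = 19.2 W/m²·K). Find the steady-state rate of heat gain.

Q = 5220 W

Treat each layer as a resistance in series:
  R_titanium = (1/5.83 − 1/5.85)/(4πk) = 5.864×10^-4/(4π·24.8) = 1.882×10^-6 K/W
  R_cork board = (1/5.85 − 1/6.46)/(4πk) = 0.01614/(4π·0.0380) = 0.03380 K/W
  R_conv,out = 1/(4πr²h) = 1/(4π·6.46²·19.2) = 9.932×10^-5 K/W
ΣR = 1.882×10^-6 + 0.03380 + 9.932×10^-5 = 0.03390 K/W
Q = ΔT/ΣR = (-155 °C − 21.9 °C)/0.03390 = -5220 W
(Negative Q ⇒ heat flows inward; heat gain = 5220 W.)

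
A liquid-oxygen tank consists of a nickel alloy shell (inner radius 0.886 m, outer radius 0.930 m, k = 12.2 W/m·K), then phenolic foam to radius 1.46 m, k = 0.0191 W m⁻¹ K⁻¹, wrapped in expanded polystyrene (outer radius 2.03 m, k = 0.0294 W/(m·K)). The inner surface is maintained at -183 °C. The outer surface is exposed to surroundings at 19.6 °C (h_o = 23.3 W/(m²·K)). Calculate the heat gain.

Treat each layer as a resistance in series:
  R_nickel alloy = (1/0.886 − 1/0.930)/(4πk) = 0.05340/(4π·12.2) = 3.483×10^-4 K/W
  R_phenolic foam = (1/0.930 − 1/1.46)/(4πk) = 0.3903/(4π·0.0191) = 1.626 K/W
  R_expanded polystyrene = (1/1.46 − 1/2.03)/(4πk) = 0.1923/(4π·0.0294) = 0.5206 K/W
  R_conv,out = 1/(4πr²h) = 1/(4π·2.03²·23.3) = 8.288×10^-4 K/W
ΣR = 3.483×10^-4 + 1.626 + 0.5206 + 8.288×10^-4 = 2.148 K/W
Q = ΔT/ΣR = (-183 °C − 19.6 °C)/2.148 = -94.3 W
(Negative Q ⇒ heat flows inward; heat gain = 94.3 W.)

Q = 94.3 W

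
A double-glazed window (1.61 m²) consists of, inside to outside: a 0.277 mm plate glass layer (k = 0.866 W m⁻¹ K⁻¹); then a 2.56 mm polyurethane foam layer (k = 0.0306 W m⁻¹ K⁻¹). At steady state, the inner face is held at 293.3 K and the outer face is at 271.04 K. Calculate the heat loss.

Q = 427 W

Series thermal resistances, inner to outer:
  R_plate glass = L/(kA) = 2.77×10^-4/(0.866·1.61) = 1.987×10^-4 K/W
  R_polyurethane foam = L/(kA) = 0.00256/(0.0306·1.61) = 0.05196 K/W
ΣR = 1.987×10^-4 + 0.05196 = 0.05216 K/W
Q = ΔT/ΣR = (293.3 K − 271.04 K)/0.05216 = 427 W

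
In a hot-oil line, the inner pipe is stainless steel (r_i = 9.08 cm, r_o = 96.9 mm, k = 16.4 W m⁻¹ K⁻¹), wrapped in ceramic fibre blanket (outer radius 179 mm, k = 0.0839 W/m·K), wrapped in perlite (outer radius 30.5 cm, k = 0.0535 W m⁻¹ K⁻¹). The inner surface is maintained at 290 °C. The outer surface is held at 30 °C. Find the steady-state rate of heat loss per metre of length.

Treat each layer as a resistance in series:
  R'_stainless steel = ln(0.0969/0.0908)/(2πk) = 0.06502/(2π·16.4) = 6.310×10^-4 m·K/W
  R'_ceramic fibre blanket = ln(0.179/0.0969)/(2πk) = 0.6137/(2π·0.0839) = 1.164 m·K/W
  R'_perlite = ln(0.305/0.179)/(2πk) = 0.5329/(2π·0.0535) = 1.585 m·K/W
ΣR = 6.310×10^-4 + 1.164 + 1.585 = 2.750 m·K/W
Q' = ΔT/ΣR = (290 °C − 30 °C)/2.750 = 94.5 W/m

Q' = 94.5 W/m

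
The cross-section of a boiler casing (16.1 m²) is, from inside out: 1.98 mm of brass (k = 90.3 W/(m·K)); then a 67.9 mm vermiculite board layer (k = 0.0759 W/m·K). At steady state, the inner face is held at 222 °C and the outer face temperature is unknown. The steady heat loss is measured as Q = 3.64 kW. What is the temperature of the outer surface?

T_out = 19.7 °C

Sum the resistances:
  R_brass = L/(kA) = 0.00198/(90.3·16.1) = 1.362×10^-6 K/W
  R_vermiculite board = L/(kA) = 0.0679/(0.0759·16.1) = 0.05557 K/W
ΣR = 0.05557 K/W
ΔT = Q·ΣR = 3640 × 0.05557 = 202.3 K
Heat flows outward, so T_out = T_in − ΔT = 222 − 202.3 = 19.7 °C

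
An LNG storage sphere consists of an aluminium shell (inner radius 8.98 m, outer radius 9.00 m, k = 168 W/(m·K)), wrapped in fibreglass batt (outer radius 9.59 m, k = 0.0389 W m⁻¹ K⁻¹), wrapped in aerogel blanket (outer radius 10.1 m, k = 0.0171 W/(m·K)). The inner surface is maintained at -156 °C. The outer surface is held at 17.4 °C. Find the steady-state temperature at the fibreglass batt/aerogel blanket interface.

T = -93.0 °C

Resistance network (inner→outer):
  R_aluminium = (1/8.98 − 1/9.00)/(4πk) = 2.475×10^-4/(4π·168) = 1.172×10^-7 K/W
  R_fibreglass batt = (1/9.00 − 1/9.59)/(4πk) = 0.006836/(4π·0.0389) = 0.01398 K/W
  R_aerogel blanket = (1/9.59 − 1/10.1)/(4πk) = 0.005265/(4π·0.0171) = 0.02450 K/W
ΣR = 1.172×10^-7 + 0.01398 + 0.02450 = 0.03848 K/W
Q = ΔT/ΣR = (-156 °C − 17.4 °C)/0.03848 = -4506 W
From the inner boundary to the fibreglass batt/aerogel blanket interface, ΣR_partial = 0.01398 K/W.
T_interface = T_in − Q·ΣR_partial = -156 °C − (-4506)(0.01398) = -93.0 °C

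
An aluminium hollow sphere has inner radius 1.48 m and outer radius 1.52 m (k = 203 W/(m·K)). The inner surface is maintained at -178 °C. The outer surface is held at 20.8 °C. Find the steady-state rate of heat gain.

Q = 2.85×10^7 W

Q = 4πk·ΔT/(1/r₁ − 1/r₂) = 4π × 203 × 198.8 / (1/1.48 − 1/1.52) = 2.85×10^7 W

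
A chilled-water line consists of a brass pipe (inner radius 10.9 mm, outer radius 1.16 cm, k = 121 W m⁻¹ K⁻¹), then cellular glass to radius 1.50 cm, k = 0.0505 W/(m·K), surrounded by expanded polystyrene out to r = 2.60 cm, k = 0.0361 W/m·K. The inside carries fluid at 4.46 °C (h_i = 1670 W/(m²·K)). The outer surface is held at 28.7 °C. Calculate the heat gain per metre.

Q' = 7.47 W/m

Series thermal resistances, inner to outer:
  R'_conv,in = 1/(2πr h) = 1/(2π·0.0109·1670) = 0.008743 m·K/W
  R'_brass = ln(0.0116/0.0109)/(2πk) = 0.06224/(2π·121) = 8.187×10^-5 m·K/W
  R'_cellular glass = ln(0.0150/0.0116)/(2πk) = 0.2570/(2π·0.0505) = 0.8101 m·K/W
  R'_expanded polystyrene = ln(0.0260/0.0150)/(2πk) = 0.5500/(2π·0.0361) = 2.425 m·K/W
ΣR = 0.008743 + 8.187×10^-5 + 0.8101 + 2.425 = 3.244 m·K/W
Q' = ΔT/ΣR = (4.46 °C − 28.7 °C)/3.244 = -7.47 W/m
(Negative Q' ⇒ heat flows inward; heat gain = 7.47 W/m.)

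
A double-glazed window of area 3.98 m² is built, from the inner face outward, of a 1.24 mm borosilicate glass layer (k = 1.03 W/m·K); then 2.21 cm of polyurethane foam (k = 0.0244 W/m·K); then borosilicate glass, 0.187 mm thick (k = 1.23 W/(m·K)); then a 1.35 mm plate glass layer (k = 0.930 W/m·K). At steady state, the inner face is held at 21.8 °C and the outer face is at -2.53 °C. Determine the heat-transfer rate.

Q = 107 W

Series thermal resistances, inner to outer:
  R_borosilicate glass = L/(kA) = 0.00124/(1.03·3.98) = 3.025×10^-4 K/W
  R_polyurethane foam = L/(kA) = 0.0221/(0.0244·3.98) = 0.2276 K/W
  R_borosilicate glass = L/(kA) = 1.87×10^-4/(1.23·3.98) = 3.820×10^-5 K/W
  R_plate glass = L/(kA) = 0.00135/(0.930·3.98) = 3.647×10^-4 K/W
ΣR = 3.025×10^-4 + 0.2276 + 3.820×10^-5 + 3.647×10^-4 = 0.2283 K/W
Q = ΔT/ΣR = (21.8 °C − -2.53 °C)/0.2283 = 107 W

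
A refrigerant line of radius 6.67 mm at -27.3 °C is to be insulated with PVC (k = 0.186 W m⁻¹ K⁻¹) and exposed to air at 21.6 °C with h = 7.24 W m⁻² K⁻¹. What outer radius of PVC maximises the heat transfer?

r_cr = 2.57 cm

For a cylinder, r_cr = k_ins/h = 0.186/7.24 = 0.0257 m = 2.57 cm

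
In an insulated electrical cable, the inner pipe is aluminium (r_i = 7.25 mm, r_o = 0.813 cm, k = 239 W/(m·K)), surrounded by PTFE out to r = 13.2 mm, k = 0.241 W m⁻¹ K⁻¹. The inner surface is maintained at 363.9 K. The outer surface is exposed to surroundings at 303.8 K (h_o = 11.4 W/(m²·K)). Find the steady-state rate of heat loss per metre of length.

Treat each layer as a resistance in series:
  R'_aluminium = ln(0.00813/0.00725)/(2πk) = 0.1146/(2π·239) = 7.629×10^-5 m·K/W
  R'_PTFE = ln(0.0132/0.00813)/(2πk) = 0.4847/(2π·0.241) = 0.3201 m·K/W
  R'_conv,out = 1/(2πr h) = 1/(2π·0.0132·11.4) = 1.058 m·K/W
ΣR = 7.629×10^-5 + 0.3201 + 1.058 = 1.378 m·K/W
Q' = ΔT/ΣR = (363.9 K − 303.8 K)/1.378 = 43.6 W/m

Q' = 43.6 W/m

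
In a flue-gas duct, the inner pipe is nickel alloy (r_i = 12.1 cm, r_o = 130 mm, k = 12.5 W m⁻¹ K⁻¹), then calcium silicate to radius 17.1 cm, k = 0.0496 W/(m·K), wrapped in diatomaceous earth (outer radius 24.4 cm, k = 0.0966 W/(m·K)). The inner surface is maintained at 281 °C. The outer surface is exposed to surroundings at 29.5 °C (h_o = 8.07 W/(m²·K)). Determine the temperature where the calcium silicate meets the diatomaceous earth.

Treat each layer as a resistance in series:
  R'_nickel alloy = ln(0.130/0.121)/(2πk) = 0.07174/(2π·12.5) = 9.135×10^-4 m·K/W
  R'_calcium silicate = ln(0.171/0.130)/(2πk) = 0.2741/(2π·0.0496) = 0.8796 m·K/W
  R'_diatomaceous earth = ln(0.244/0.171)/(2πk) = 0.3555/(2π·0.0966) = 0.5857 m·K/W
  R'_conv,out = 1/(2πr h) = 1/(2π·0.244·8.07) = 0.08083 m·K/W
ΣR = 9.135×10^-4 + 0.8796 + 0.5857 + 0.08083 = 1.547 m·K/W
Q' = ΔT/ΣR = (281 °C − 29.5 °C)/1.547 = 162.6 W/m
From the inner boundary to the calcium silicate/diatomaceous earth interface, ΣR_partial = 0.8805 m·K/W.
T_interface = T_in − Q'·ΣR_partial = 281 °C − (162.6)(0.8805) = 138 °C

T = 138 °C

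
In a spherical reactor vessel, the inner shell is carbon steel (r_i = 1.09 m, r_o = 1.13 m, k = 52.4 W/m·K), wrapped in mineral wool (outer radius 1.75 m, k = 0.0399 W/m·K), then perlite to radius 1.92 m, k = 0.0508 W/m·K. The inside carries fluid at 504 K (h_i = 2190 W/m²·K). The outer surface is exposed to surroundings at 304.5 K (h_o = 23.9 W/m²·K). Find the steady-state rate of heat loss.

Treat each layer as a resistance in series:
  R_conv,in = 1/(4πr²h) = 1/(4π·1.09²·2190) = 3.058×10^-5 K/W
  R_carbon steel = (1/1.09 − 1/1.13)/(4πk) = 0.03248/(4π·52.4) = 4.932×10^-5 K/W
  R_mineral wool = (1/1.13 − 1/1.75)/(4πk) = 0.3135/(4π·0.0399) = 0.6253 K/W
  R_perlite = (1/1.75 − 1/1.92)/(4πk) = 0.05060/(4π·0.0508) = 0.07926 K/W
  R_conv,out = 1/(4πr²h) = 1/(4π·1.92²·23.9) = 9.032×10^-4 K/W
ΣR = 3.058×10^-5 + 4.932×10^-5 + 0.6253 + 0.07926 + 9.032×10^-4 = 0.7055 K/W
Q = ΔT/ΣR = (504 K − 304.5 K)/0.7055 = 283 W

Q = 283 W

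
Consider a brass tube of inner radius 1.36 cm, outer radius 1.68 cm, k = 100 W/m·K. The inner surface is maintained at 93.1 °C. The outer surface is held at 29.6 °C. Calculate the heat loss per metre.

Q' = 2πk·ΔT/ln(r₂/r₁) = 2π × 100 × 63.5 / ln(0.0168/0.0136) = 1.89×10^5 W/m

Q' = 189 kW/m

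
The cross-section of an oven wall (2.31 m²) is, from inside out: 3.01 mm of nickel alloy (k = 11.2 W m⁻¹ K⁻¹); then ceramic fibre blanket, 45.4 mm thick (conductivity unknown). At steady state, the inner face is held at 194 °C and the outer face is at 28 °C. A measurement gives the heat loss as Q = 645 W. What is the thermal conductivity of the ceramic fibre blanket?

ΣR = ΔT/Q = |194 − 28|/645 = 0.2574 K/W
Known resistances:
  R_nickel alloy = L/(kA) = 0.00301/(11.2·2.31) = 1.163×10^-4 K/W
R_ceramic fibre blanket = ΣR − ΣR_known = 0.2574 − 1.163×10^-4 = 0.2573 K/W
L/(kA) = 0.2573 ⇒ k = 0.0454/(0.2573·2.31) = 0.0764 W/m·K

k = 0.0764 W/m·K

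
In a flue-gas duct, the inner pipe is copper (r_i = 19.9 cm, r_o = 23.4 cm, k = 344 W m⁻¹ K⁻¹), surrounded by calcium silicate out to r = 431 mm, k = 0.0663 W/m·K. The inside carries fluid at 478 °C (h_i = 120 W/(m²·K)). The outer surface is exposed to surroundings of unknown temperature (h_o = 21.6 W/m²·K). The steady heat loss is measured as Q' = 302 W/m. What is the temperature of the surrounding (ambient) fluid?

Series resistances:
  R'_conv,in = 1/(2πr h) = 1/(2π·0.199·120) = 0.006665 m·K/W
  R'_copper = ln(0.234/0.199)/(2πk) = 0.1620/(2π·344) = 7.496×10^-5 m·K/W
  R'_calcium silicate = ln(0.431/0.234)/(2πk) = 0.6108/(2π·0.0663) = 1.466 m·K/W
  R'_conv,out = 1/(2πr h) = 1/(2π·0.431·21.6) = 0.01710 m·K/W
ΣR = 1.490 m·K/W
ΔT = Q'·ΣR = 302 × 1.490 = 450.0 K
Heat flows outward, so T_out = T_in − ΔT = 478 − 450.0 = 28.0 °C

T_out = 28.0 °C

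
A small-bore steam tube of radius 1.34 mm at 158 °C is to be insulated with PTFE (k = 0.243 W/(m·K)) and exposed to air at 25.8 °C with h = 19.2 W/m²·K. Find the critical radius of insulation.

r_cr = 1.27 cm

For a cylinder, r_cr = k_ins/h = 0.243/19.2 = 0.0127 m = 1.27 cm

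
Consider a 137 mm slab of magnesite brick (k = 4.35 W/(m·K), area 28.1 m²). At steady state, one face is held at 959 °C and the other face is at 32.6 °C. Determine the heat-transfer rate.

Q = kA·ΔT/L = 4.35 × 28.1 × |959 °C − 32.6 °C| / 0.137 = 8.27×10^5 W

Q = 8.27×10^5 W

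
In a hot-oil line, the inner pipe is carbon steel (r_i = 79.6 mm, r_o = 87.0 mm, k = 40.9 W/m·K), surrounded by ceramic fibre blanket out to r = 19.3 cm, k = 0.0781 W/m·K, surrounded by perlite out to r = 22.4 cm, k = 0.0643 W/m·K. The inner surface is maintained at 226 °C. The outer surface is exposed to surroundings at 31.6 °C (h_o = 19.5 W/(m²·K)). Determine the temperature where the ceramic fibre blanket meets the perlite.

T = 70.4 °C

Series thermal resistances, inner to outer:
  R'_carbon steel = ln(0.0870/0.0796)/(2πk) = 0.08889/(2π·40.9) = 3.459×10^-4 m·K/W
  R'_ceramic fibre blanket = ln(0.193/0.0870)/(2πk) = 0.7968/(2π·0.0781) = 1.624 m·K/W
  R'_perlite = ln(0.224/0.193)/(2πk) = 0.1490/(2π·0.0643) = 0.3687 m·K/W
  R'_conv,out = 1/(2πr h) = 1/(2π·0.224·19.5) = 0.03644 m·K/W
ΣR = 3.459×10^-4 + 1.624 + 0.3687 + 0.03644 = 2.029 m·K/W
Q' = ΔT/ΣR = (226 °C − 31.6 °C)/2.029 = 95.81 W/m
From the inner boundary to the ceramic fibre blanket/perlite interface, ΣR_partial = 1.624 m·K/W.
T_interface = T_in − Q'·ΣR_partial = 226 °C − (95.81)(1.624) = 70.4 °C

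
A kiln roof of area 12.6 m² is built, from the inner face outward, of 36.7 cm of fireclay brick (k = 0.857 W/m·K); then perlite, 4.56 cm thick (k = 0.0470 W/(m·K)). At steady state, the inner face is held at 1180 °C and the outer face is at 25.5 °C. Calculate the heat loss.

Q = 10.4 kW

Resistance network (inner→outer):
  R_fireclay brick = L/(kA) = 0.367/(0.857·12.6) = 0.03399 K/W
  R_perlite = L/(kA) = 0.0456/(0.0470·12.6) = 0.07700 K/W
ΣR = 0.03399 + 0.07700 = 0.1110 K/W
Q = ΔT/ΣR = (1180 °C − 25.5 °C)/0.1110 = 10400 W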